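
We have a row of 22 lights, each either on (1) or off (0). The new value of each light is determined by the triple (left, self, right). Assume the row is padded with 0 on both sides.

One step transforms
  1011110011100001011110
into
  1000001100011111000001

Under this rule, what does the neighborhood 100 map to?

At position 6 the neighborhood is 100; the next row has 1 there.

1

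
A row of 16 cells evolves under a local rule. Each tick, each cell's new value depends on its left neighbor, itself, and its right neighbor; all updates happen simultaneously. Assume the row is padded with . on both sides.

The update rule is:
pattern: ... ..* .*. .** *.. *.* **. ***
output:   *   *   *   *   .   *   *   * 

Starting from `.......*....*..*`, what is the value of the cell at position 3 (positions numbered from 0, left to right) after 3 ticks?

********.****.**
****************
****************
position 3 holds *

*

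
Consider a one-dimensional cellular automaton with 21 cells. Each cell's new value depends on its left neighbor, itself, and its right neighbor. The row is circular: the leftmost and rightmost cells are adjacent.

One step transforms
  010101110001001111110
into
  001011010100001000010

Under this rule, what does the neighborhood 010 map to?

0

At position 1 the neighborhood is 010; the next row has 0 there.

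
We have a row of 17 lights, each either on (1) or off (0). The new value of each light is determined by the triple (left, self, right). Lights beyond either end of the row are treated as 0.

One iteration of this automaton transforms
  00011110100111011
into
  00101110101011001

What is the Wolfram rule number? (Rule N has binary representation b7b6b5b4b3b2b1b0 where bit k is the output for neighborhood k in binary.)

position 4: 111 → 1  (bit 7 = 1)
position 6: 110 → 1  (bit 6 = 1)
position 7: 101 → 0  (bit 5 = 0)
position 9: 100 → 0  (bit 4 = 0)
position 3: 011 → 0  (bit 3 = 0)
position 8: 010 → 1  (bit 2 = 1)
position 2: 001 → 1  (bit 1 = 1)
position 0: 000 → 0  (bit 0 = 0)
bits b7..b0 = 11000110 = 198

198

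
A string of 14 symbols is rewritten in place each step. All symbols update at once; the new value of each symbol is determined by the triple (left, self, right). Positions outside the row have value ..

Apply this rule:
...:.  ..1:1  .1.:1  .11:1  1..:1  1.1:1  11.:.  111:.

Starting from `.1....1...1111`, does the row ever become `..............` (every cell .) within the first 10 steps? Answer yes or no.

no

111..111.11...
1..111..11.1..
1111..111.111.
1...111..11..1
11.11..111.111
1.11.111..11..
111.11..111.1.
1..11.111..111
1111.11..111..
1...11.111..1.
step 10 is 1...11.111..1., still not uniform .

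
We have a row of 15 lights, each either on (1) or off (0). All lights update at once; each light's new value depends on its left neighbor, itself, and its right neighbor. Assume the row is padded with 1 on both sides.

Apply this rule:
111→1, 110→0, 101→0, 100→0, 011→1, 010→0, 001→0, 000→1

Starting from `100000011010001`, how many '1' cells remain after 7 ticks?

6

001111010000101
001110000110001
001100110100101
001000100000001
000010001111101
011000101111001
010010001110001
count of 1: 6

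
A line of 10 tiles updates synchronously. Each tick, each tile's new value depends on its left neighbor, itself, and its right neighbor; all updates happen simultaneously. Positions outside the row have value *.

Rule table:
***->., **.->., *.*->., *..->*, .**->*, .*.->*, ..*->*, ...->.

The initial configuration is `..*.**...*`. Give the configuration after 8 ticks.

***.*.*.**
....*.*.*.
*..**.*.*.
.***..*.*.
.*..***.*.
.****...*.
.*...*.**.
.**.**.*..

.**.**.*..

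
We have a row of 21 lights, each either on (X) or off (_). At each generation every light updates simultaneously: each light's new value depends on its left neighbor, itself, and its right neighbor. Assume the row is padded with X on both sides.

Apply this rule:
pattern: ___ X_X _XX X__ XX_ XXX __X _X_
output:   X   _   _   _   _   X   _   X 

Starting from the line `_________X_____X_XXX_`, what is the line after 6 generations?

_X__X__X_X__X__X__X__

_XXXXXXX_X_XXX_X__X__
__XXXXX__X__X__X__X__
___XXX___X__X__X__X__
_X__X__X_X__X__X__X__
_X__X__X_X__X__X__X__  (fixed point — unchanged through generation 6)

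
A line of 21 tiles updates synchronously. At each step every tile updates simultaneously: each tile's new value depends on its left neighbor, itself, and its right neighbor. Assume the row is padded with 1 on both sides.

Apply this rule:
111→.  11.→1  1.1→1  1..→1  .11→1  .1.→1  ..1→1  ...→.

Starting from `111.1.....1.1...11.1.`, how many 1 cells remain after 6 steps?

13

..1111...11111.111111
111..11.11...111.....
..111111111.11.11...1
111.......11111111.11
..11.....11......111.
11111...1111....11.11
count of 1: 13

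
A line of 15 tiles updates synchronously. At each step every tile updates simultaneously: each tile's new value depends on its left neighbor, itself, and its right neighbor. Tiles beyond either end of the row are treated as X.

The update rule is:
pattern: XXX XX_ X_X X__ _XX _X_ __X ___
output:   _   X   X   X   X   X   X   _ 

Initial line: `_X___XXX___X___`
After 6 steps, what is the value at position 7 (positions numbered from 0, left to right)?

XXX_XX_XX_XXX_X
__XXXXXXXXX_XXX
XXX_______XXX__
__XX_____XX_XXX
XXXXX___XXXXX__
____XX_XX___XXX
position 7 holds X

X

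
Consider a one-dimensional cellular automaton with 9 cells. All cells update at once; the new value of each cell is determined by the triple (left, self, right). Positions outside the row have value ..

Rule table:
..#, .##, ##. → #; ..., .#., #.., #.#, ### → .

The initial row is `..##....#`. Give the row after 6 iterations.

iteration 1: .###...#.
iteration 2: ##.#..#..
iteration 3: ##...#...
iteration 4: ##..#....
iteration 5: ##.#.....
iteration 6: ##.......

##.......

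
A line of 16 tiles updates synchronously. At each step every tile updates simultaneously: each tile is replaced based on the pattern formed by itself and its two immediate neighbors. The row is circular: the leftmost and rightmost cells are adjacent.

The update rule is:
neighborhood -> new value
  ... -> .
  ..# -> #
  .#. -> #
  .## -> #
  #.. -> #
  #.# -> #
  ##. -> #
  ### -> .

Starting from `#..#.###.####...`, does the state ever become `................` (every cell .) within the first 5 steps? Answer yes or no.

no

step 1: ######.###..##.#
step 2: .....###.#######
step 3: #...##.###.....#
step 4: ##.#####.##...##
step 5: .###...#####.##.
step 5 is .###...#####.##., still not uniform .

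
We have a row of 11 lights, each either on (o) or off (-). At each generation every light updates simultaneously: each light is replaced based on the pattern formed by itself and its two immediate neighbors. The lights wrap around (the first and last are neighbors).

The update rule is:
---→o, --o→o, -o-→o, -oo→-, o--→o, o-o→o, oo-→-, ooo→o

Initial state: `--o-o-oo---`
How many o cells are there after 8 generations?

generation 1: oooooo--ooo
generation 2: ooooo-oo-oo
generation 3: oooo-o--o-o
generation 4: ooo-oooooo-
generation 5: -o-o-oooo-o
generation 6: ooooo-oo-oo  (repeats generation 2; period 4)
generation 8: ooo-oooooo-
count of o: 9

9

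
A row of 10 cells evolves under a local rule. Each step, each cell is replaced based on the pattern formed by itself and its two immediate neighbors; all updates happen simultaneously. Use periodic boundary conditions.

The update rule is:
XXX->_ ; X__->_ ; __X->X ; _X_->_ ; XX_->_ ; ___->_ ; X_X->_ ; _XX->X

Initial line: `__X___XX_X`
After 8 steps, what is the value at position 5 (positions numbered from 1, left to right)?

X

step 1: _X___XX___
step 2: X___XX____
step 3: ___XX____X
step 4: __XX____X_
step 5: _XX____X__
step 6: XX____X___
step 7: X____X___X
step 8: ____X___XX
position 5 holds X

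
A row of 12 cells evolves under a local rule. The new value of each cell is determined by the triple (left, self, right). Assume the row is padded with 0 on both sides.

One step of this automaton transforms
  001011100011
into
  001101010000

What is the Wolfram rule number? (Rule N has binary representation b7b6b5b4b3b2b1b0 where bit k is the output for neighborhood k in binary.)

180

position 5: 111 → 1  (bit 7 = 1)
position 6: 110 → 0  (bit 6 = 0)
position 3: 101 → 1  (bit 5 = 1)
position 7: 100 → 1  (bit 4 = 1)
position 4: 011 → 0  (bit 3 = 0)
position 2: 010 → 1  (bit 2 = 1)
position 1: 001 → 0  (bit 1 = 0)
position 0: 000 → 0  (bit 0 = 0)
bits b7..b0 = 10110100 = 180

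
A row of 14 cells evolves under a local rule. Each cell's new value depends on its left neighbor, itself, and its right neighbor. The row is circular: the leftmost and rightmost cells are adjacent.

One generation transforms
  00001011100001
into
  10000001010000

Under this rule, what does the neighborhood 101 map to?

0

At position 5 the neighborhood is 101; the next row has 0 there.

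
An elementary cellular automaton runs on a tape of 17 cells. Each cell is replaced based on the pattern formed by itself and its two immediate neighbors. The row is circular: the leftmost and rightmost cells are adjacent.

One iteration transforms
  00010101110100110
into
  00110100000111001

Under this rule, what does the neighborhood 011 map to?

0

At position 7 the neighborhood is 011; the next row has 0 there.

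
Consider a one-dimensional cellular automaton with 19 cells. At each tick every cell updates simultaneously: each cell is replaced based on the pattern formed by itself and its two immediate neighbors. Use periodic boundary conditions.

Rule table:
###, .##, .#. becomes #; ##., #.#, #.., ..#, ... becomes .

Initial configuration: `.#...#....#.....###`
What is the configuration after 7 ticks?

.#...#....#.....##.
.#...#....#.....#..
.#...#....#.....#..  (fixed point — unchanged through tick 7)

.#...#....#.....#..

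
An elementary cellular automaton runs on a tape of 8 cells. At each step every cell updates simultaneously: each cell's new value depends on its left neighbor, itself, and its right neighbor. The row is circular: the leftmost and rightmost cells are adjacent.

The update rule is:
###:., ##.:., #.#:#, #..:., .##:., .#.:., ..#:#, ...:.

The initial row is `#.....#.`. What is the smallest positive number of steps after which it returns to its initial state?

.....#.#
....#.#.
...#.#..
..#.#...
.#.#....
#.#.....
.#.....#
#.....#.

8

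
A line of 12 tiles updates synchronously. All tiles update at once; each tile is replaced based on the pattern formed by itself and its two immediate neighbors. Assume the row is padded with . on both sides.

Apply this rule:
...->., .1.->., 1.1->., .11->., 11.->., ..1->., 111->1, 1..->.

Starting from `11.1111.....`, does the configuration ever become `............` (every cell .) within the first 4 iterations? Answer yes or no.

yes

iteration 1: ....11......
iteration 2: ............
all cells are . at iteration 2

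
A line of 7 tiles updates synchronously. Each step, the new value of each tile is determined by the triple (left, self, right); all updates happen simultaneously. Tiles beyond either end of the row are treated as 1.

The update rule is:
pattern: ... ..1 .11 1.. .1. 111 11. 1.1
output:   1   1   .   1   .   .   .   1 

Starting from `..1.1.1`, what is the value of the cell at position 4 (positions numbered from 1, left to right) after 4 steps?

11.1.1.
..1.1.1  (repeats step 0; period 2)
step 4: ..1.1.1
position 4 holds .

.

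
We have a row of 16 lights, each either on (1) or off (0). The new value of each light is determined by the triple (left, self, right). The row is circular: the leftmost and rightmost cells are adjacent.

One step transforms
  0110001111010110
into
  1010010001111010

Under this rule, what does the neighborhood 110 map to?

At position 2 the neighborhood is 110; the next row has 1 there.

1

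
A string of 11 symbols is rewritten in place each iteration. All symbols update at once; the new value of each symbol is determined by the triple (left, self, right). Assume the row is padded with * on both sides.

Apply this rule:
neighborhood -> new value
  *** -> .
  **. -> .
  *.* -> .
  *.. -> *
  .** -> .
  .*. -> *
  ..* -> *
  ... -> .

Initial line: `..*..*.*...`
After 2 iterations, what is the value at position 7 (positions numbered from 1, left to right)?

.

******.**.*
...........
position 7 holds .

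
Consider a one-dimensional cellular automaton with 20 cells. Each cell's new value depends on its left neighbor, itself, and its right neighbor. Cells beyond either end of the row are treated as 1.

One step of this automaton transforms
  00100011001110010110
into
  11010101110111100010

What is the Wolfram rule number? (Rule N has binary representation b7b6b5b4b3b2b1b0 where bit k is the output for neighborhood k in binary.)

210

position 11: 111 → 1  (bit 7 = 1)
position 7: 110 → 1  (bit 6 = 1)
position 16: 101 → 0  (bit 5 = 0)
position 0: 100 → 1  (bit 4 = 1)
position 6: 011 → 0  (bit 3 = 0)
position 2: 010 → 0  (bit 2 = 0)
position 1: 001 → 1  (bit 1 = 1)
position 4: 000 → 0  (bit 0 = 0)
bits b7..b0 = 11010010 = 210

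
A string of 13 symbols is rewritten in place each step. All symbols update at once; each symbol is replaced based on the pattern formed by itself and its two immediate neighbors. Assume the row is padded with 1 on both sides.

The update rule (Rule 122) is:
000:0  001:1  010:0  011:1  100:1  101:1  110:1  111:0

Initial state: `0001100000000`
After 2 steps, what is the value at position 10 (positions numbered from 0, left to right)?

1011110000001
1110011000011
position 10 holds 0

0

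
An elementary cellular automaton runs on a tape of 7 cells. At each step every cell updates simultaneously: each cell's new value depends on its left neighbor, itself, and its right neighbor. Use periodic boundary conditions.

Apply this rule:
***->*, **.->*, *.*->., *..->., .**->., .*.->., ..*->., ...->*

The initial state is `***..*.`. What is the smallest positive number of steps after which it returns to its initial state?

14

.**....
..*.***
.....**
.***..*
..**...
*..*.**
*.....*
*.***..
...**..
**..*.*
**.....
.*.***.
....**.
***..*.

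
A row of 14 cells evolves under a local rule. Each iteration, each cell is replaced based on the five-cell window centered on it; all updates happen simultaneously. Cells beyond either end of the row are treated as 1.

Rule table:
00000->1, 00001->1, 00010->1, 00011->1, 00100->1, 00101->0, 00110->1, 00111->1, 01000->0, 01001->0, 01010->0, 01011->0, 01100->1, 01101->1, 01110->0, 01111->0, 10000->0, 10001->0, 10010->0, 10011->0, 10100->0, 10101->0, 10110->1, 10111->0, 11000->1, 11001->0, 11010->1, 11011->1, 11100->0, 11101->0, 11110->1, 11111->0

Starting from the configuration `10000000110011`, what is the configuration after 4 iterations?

iteration 1: 01011111110010
iteration 2: 10000000100000
iteration 3: 01011111100111
iteration 4: 10000001000100

10000001000100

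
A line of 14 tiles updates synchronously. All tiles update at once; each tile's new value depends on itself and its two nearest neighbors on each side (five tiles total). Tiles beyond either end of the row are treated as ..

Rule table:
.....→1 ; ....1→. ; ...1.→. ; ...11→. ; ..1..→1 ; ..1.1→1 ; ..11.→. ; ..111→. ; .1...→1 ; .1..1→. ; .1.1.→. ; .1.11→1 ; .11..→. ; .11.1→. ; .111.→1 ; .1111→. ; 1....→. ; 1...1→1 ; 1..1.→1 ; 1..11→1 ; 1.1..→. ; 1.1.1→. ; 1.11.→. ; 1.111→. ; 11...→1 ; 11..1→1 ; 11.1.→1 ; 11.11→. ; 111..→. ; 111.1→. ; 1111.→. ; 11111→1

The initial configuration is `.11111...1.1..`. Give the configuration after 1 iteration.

...1..11.1..1.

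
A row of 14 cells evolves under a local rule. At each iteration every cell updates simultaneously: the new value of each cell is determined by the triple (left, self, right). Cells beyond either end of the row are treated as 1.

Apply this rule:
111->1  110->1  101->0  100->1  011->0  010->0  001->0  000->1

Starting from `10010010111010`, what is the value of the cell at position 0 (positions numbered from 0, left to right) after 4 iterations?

iteration 1: 11001000011000
iteration 2: 11100111001110
iteration 3: 11110011100110
iteration 4: 11111001110010
position 0 holds 1

1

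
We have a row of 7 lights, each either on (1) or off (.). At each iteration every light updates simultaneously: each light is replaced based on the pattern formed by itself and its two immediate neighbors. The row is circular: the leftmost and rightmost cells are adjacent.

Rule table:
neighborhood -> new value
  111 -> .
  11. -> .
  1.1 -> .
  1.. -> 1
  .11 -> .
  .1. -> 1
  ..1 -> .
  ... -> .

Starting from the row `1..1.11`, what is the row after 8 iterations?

.....11

iteration 1: .1.1...
iteration 2: .1.11..
iteration 3: .1...1.
iteration 4: .11..11
iteration 5: ...1...
iteration 6: ...11..
iteration 7: .....1.
iteration 8: .....11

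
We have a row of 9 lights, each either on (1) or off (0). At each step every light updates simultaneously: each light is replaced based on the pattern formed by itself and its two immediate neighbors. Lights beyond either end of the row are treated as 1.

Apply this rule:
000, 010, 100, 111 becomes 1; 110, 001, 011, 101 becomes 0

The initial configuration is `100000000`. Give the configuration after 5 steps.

011011010

step 1: 011111110
step 2: 001111100
step 3: 100111010
step 4: 010010010
step 5: 011011010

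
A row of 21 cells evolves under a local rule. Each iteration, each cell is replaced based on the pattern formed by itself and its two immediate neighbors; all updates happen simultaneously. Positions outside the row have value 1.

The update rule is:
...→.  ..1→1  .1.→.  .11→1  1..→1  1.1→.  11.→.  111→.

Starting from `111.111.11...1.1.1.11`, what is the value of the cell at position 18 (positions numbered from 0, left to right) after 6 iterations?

....1...1.1.1......1.
1..1.1.1.....1....1..
.11.....1...1.1..1.11
.1.1...1.1.1...11..1.
....1.1.....1.11.11..
1..1...1...1..1..1.11
position 18 holds .

.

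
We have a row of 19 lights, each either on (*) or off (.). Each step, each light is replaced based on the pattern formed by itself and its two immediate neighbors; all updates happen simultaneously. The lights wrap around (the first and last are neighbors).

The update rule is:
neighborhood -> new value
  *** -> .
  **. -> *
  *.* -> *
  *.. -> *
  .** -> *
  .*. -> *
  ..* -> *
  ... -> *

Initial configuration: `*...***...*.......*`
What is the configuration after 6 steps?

*****.*************
....***............
*****.*************  (repeats step 1; period 2)
step 6: ....***............

....***............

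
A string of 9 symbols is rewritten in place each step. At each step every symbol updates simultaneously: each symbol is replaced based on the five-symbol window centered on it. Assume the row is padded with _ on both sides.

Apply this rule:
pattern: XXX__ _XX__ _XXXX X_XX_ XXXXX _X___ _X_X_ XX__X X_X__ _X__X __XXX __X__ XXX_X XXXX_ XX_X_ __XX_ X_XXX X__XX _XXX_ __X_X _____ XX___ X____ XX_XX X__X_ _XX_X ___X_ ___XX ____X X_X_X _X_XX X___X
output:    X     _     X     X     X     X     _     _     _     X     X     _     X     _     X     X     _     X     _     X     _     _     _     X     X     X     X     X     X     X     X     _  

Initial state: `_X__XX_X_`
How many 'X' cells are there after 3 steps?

7

X_XXXXX_X
XX_XX_XX_
XXXXXXX__
count of X: 7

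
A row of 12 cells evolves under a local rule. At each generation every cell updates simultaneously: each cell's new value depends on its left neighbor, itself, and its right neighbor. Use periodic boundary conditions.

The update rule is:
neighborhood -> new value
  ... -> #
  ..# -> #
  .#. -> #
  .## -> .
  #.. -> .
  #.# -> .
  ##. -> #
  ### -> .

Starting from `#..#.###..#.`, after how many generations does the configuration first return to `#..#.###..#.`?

2

#.##...#.##.
#..#.###..#.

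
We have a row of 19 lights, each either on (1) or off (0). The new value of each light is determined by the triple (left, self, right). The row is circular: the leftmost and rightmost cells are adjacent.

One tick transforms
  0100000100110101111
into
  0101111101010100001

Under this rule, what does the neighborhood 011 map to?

At position 10 the neighborhood is 011; the next row has 0 there.

0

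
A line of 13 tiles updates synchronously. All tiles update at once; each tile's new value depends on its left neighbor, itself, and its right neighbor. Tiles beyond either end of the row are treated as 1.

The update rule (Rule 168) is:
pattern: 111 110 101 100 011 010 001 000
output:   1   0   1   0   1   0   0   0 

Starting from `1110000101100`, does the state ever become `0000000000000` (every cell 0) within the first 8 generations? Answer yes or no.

yes

generation 1: 1100000011000
generation 2: 1000000010000
generation 3: 0000000000000
all cells are 0 at generation 3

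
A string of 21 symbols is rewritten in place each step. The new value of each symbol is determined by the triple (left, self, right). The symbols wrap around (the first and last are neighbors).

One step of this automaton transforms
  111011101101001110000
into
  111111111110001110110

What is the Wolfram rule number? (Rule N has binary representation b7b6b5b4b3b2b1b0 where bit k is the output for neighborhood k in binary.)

position 1: 111 → 1  (bit 7 = 1)
position 2: 110 → 1  (bit 6 = 1)
position 3: 101 → 1  (bit 5 = 1)
position 12: 100 → 0  (bit 4 = 0)
position 0: 011 → 1  (bit 3 = 1)
position 11: 010 → 0  (bit 2 = 0)
position 13: 001 → 0  (bit 1 = 0)
position 18: 000 → 1  (bit 0 = 1)
bits b7..b0 = 11101001 = 233

233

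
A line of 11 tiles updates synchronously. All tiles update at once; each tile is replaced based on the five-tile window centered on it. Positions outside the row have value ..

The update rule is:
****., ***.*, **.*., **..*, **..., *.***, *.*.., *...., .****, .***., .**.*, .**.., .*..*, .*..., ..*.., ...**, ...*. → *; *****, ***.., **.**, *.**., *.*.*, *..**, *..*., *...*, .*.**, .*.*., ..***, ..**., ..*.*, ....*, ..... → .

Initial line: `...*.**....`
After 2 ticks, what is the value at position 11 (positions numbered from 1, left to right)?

..*...***..
.***.*.*.**
position 11 holds *

*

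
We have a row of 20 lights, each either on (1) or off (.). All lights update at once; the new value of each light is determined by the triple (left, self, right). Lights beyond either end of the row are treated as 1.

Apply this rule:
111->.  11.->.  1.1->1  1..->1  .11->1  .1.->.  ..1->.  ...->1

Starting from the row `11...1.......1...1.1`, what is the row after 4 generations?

1.1.1.11...1..1.1.11

..11..111111..11..11
1.1.1.1.....1.1.1.1.
.1.1.1.1111..1.1.1.1
1.1.1.11...1..1.1.11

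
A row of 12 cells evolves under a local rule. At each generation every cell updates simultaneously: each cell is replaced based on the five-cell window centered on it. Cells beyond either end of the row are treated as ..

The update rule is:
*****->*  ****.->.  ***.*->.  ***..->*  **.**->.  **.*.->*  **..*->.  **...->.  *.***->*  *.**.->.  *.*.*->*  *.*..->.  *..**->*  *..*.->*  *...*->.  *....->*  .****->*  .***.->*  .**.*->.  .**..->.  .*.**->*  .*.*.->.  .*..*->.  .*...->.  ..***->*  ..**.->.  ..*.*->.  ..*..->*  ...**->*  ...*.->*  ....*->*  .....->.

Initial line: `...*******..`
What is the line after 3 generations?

****.*.*...*

.*******.*.*
******..**..
****.*.*...*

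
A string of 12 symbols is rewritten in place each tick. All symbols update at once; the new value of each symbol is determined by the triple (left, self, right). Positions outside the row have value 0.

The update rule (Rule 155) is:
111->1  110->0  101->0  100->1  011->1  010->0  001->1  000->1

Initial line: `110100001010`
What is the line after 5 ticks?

100011110001
011111101110
111111001101
111110111000
111100110111

111100110111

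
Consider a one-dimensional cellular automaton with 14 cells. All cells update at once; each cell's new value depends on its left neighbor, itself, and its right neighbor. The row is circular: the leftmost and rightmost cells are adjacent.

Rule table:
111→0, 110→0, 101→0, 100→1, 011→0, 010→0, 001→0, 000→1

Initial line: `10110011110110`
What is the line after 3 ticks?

00001000000000
11100111111111
00010000000000

00010000000000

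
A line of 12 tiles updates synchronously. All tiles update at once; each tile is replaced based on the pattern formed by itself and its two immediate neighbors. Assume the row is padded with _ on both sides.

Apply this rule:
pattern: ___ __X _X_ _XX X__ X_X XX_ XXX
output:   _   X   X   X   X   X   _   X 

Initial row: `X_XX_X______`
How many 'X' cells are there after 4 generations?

XXX_XXX_____
XX_XXX_X____
X_XXX_XXX___
XXXX_XXX_X__
count of X: 8

8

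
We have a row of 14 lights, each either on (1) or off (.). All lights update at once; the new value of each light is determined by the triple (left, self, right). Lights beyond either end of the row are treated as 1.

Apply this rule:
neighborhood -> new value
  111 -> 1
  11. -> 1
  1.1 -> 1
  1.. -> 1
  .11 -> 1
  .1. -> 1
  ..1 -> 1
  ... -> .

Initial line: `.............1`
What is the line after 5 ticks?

tick 1: 1...........11
tick 2: 11.........111
tick 3: 111.......1111
tick 4: 1111.....11111
tick 5: 11111...111111

11111...111111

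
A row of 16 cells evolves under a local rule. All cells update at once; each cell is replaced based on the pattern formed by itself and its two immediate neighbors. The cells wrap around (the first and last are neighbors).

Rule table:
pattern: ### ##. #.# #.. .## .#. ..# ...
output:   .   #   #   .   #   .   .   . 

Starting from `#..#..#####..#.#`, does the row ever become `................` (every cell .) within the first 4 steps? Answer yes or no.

yes

step 1: #.....#...#...##
step 2: #.............#.
step 3: ...............#
step 4: ................
all cells are . at step 4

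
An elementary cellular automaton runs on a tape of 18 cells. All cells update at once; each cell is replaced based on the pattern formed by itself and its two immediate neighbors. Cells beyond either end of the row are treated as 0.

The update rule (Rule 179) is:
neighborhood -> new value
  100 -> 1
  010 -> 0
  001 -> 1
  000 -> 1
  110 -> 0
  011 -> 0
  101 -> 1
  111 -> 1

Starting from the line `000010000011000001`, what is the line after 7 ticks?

100101010100101010

111101111100111110
011010111011011101
100101010100101010
011010101011010101
100101010100101010  (repeats tick 3; period 2)
tick 7: 100101010100101010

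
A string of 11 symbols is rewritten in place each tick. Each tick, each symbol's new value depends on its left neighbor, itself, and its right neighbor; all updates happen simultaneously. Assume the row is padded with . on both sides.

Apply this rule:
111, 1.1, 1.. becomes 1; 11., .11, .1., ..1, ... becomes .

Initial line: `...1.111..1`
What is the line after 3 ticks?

......1.1.1

....1.1.1..
.....1.1.1.
......1.1.1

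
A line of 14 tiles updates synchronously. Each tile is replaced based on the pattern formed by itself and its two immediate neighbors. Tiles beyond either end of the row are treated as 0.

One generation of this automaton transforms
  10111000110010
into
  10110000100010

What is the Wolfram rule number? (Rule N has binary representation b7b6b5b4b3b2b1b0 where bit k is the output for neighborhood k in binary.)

position 3: 111 → 1  (bit 7 = 1)
position 4: 110 → 0  (bit 6 = 0)
position 1: 101 → 0  (bit 5 = 0)
position 5: 100 → 0  (bit 4 = 0)
position 2: 011 → 1  (bit 3 = 1)
position 0: 010 → 1  (bit 2 = 1)
position 7: 001 → 0  (bit 1 = 0)
position 6: 000 → 0  (bit 0 = 0)
bits b7..b0 = 10001100 = 140

140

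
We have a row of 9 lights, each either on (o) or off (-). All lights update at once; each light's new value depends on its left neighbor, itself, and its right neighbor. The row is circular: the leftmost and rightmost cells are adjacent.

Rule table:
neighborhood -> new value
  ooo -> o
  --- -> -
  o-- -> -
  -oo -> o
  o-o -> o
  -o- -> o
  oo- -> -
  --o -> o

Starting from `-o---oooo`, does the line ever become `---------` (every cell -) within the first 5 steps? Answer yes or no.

no

step 1: oo--oooo-
step 2: o--oooo-o
step 3: --oooo-oo
step 4: -oooo-oo-
step 5: oooo-oo--
step 5 is oooo-oo--, still not uniform -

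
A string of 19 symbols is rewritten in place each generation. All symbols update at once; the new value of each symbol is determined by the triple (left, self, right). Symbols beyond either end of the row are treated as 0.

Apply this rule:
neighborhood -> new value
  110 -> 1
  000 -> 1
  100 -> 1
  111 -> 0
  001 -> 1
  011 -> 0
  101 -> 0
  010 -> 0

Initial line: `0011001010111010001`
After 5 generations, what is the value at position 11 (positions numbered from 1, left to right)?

generation 1: 1101110000001001110
generation 2: 0100011111110110011
generation 3: 1011100000010011101
generation 4: 0000111111101100100
generation 5: 1111000000100111011
position 11 holds 1

1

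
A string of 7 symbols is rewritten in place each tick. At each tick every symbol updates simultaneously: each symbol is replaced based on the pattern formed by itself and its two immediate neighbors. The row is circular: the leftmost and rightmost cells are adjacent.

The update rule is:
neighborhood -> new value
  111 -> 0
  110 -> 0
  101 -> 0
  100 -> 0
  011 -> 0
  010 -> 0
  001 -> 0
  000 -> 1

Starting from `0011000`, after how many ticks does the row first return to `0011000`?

1000011
0011000

2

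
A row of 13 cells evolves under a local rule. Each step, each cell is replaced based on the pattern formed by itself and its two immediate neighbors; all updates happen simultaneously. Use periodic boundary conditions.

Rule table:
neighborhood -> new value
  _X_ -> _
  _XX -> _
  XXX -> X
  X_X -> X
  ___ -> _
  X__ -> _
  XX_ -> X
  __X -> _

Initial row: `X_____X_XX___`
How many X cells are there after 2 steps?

1

step 1: _______X_X___
step 2: ________X____
count of X: 1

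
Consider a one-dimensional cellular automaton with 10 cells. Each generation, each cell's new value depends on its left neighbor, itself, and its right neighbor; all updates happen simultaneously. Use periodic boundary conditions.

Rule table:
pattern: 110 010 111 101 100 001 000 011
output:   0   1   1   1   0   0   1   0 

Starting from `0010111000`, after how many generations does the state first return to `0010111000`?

6

1011010011
0100110001
1100000101
1001110110
1000101001
0010111000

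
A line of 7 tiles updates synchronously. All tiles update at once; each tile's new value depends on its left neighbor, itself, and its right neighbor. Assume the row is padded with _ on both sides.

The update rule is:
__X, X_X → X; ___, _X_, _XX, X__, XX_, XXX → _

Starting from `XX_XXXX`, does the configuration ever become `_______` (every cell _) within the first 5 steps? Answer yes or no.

__X____
_X_____
X______
_______
all cells are _ at step 4

yes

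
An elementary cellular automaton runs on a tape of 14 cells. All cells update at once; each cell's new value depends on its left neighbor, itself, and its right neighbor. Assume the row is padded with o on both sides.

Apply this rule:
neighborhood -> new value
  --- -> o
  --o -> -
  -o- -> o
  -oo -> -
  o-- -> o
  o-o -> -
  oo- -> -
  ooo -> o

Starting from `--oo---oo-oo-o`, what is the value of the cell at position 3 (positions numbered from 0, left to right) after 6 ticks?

tick 1: o---oo--------
tick 2: -oo---ooooooo-
tick 3: ---oo--ooooo--
tick 4: oo---o--ooo-o-
tick 5: o-oo-oo--o--o-
tick 6: -------o-oo-o-
position 3 holds -

-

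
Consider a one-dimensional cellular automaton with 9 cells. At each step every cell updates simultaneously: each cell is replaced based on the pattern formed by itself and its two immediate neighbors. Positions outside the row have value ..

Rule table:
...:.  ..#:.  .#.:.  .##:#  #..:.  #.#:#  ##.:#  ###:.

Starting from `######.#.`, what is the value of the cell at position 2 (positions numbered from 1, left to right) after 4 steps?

.

step 1: #....##..
step 2: .....##..
step 3: .....##..  (fixed point — unchanged through step 4)
position 2 holds .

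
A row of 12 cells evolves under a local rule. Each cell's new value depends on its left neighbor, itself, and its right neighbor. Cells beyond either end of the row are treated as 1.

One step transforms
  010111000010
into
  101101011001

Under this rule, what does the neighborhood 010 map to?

At position 1 the neighborhood is 010; the next row has 0 there.

0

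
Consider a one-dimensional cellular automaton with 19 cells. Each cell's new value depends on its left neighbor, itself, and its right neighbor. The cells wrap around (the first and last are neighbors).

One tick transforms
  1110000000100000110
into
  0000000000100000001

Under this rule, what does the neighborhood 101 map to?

At position 18 the neighborhood is 101; the next row has 1 there.

1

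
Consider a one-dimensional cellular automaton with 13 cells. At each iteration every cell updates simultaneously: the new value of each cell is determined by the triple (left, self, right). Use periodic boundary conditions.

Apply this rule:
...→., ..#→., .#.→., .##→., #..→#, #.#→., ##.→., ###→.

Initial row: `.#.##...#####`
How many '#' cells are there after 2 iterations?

1

iteration 1: .....#.......
iteration 2: ......#......
count of #: 1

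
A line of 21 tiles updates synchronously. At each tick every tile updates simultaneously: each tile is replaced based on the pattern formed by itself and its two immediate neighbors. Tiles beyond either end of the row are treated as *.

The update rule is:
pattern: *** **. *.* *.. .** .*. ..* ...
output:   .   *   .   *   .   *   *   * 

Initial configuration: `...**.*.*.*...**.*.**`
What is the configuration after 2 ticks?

***.*.*.*.****.*.*...
..*.*.*.*....*.*.****

..*.*.*.*....*.*.****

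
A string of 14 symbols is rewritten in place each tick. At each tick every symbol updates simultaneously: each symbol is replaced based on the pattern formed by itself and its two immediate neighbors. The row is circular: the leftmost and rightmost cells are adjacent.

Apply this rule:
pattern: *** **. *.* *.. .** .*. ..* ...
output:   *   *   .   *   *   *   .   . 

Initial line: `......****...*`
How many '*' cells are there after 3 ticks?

10

*.....*****..*
**....******.*
***...******.*
count of *: 10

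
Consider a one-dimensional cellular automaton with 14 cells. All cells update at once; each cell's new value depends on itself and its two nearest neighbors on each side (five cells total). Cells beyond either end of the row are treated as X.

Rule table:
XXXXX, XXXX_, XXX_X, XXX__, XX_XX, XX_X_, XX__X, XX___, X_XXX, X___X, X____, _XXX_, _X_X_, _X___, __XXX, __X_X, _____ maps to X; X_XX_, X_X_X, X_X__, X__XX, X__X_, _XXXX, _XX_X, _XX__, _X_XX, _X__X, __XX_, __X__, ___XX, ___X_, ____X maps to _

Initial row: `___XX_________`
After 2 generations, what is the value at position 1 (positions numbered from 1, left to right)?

XX___XXXXXXX__
XXXX_X_XXXXXX_
position 1 holds X

X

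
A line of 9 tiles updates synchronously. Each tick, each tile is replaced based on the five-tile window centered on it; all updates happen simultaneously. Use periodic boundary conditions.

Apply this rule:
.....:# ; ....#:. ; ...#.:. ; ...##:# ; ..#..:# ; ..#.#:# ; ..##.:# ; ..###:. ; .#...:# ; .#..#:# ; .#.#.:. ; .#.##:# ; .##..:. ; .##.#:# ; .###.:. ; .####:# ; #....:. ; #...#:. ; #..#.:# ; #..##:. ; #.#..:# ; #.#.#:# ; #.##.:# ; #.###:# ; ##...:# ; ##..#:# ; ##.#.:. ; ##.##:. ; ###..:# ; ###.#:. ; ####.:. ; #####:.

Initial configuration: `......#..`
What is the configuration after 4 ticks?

####..##.
##.##.##.
##.##.##.  (fixed point — unchanged through tick 4)

##.##.##.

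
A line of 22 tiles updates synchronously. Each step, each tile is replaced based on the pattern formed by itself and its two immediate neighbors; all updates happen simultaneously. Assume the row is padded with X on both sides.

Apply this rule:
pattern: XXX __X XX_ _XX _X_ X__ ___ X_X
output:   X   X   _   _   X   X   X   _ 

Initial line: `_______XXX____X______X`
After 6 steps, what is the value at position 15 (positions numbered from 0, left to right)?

X

step 1: XXXXXXX_X_XXXXXXXXXXX_
step 2: XXXXXX__X__XXXXXXXXX__
step 3: XXXXX_XXXXX_XXXXXXX_XX
step 4: XXXX___XXX___XXXXX___X
step 5: XXX_XXX_X_XXX_XXX_XXX_
step 6: XX___X__X__X___X___X__
position 15 holds X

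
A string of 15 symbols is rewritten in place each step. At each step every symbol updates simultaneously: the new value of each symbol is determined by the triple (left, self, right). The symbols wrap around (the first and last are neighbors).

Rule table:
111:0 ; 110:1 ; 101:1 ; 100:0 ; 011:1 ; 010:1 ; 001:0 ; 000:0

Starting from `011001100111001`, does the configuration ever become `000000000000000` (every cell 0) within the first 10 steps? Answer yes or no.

no

step 1: 111001100101001
step 2: 001001100111001
step 3: 001001100101001
step 4: 001001100111001  (repeats step 2; period 2)
step 10: 001001100111001
step 10 is 001001100111001, still not uniform 0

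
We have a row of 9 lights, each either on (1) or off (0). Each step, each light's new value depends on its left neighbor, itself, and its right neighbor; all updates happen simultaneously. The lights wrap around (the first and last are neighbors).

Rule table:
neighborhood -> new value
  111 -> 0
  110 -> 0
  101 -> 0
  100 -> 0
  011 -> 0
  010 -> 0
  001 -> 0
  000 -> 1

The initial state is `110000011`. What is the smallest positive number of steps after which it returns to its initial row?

2

000111000
110000011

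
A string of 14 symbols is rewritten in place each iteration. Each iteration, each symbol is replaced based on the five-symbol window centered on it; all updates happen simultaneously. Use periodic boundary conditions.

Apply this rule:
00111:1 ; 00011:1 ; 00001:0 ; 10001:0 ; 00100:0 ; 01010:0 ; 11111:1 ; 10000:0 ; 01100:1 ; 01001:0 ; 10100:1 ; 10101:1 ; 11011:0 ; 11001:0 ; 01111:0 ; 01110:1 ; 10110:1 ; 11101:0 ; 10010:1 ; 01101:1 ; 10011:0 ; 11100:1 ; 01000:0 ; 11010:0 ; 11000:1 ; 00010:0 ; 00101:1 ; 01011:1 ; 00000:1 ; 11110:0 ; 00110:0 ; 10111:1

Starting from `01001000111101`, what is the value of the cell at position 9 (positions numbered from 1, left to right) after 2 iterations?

1

01010001100001
01010010110001
position 9 holds 1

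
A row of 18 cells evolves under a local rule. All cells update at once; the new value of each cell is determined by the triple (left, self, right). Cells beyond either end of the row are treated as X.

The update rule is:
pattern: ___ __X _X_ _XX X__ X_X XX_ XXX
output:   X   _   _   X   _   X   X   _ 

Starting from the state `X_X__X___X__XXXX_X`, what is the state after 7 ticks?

XX_____X____X__XXX
_X_XXX___XX____X__
X_XX_X_X_XX_XX____
XXXXX_X_XXXXXX_XX_
____XX_XX____XXXXX
_XX_XXXXX_XX_X____
XXXXX___XXXXX__XX_

XXXXX___XXXXX__XX_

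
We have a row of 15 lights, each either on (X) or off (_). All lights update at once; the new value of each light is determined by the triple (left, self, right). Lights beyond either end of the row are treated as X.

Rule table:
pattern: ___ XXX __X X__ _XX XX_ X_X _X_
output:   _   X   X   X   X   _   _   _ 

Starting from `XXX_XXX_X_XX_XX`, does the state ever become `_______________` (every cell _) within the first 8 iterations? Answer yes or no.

XX__XX____X__XX
X_XXX_X__X_XXXX
__XX___XX__XXXX
XXX_X_XX_XXXXXX
XX____X__XXXXXX
X_X__X_XXXXXXXX
___XX__XXXXXXXX
X_XX_XXXXXXXXXX
iteration 8 is X_XX_XXXXXXXXXX, still not uniform _

no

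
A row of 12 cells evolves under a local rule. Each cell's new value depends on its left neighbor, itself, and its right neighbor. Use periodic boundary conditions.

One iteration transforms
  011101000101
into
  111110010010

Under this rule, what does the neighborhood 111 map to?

1

At position 2 the neighborhood is 111; the next row has 1 there.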